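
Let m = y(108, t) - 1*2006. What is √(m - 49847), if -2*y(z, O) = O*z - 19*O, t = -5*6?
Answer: I*√50518 ≈ 224.76*I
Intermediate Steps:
t = -30
y(z, O) = 19*O/2 - O*z/2 (y(z, O) = -(O*z - 19*O)/2 = -(-19*O + O*z)/2 = 19*O/2 - O*z/2)
m = -671 (m = (½)*(-30)*(19 - 1*108) - 1*2006 = (½)*(-30)*(19 - 108) - 2006 = (½)*(-30)*(-89) - 2006 = 1335 - 2006 = -671)
√(m - 49847) = √(-671 - 49847) = √(-50518) = I*√50518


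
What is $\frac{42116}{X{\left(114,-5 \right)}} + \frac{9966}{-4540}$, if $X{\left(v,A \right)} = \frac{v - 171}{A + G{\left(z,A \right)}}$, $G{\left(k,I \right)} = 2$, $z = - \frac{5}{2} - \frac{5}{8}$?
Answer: $\frac{95508643}{43130} \approx 2214.4$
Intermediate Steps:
$z = - \frac{25}{8}$ ($z = \left(-5\right) \frac{1}{2} - \frac{5}{8} = - \frac{5}{2} - \frac{5}{8} = - \frac{25}{8} \approx -3.125$)
$X{\left(v,A \right)} = \frac{-171 + v}{2 + A}$ ($X{\left(v,A \right)} = \frac{v - 171}{A + 2} = \frac{-171 + v}{2 + A}$)
$\frac{42116}{X{\left(114,-5 \right)}} + \frac{9966}{-4540} = \frac{42116}{\frac{1}{2 - 5} \left(-171 + 114\right)} + \frac{9966}{-4540} = \frac{42116}{\frac{1}{-3} \left(-57\right)} + 9966 \left(- \frac{1}{4540}\right) = \frac{42116}{\left(- \frac{1}{3}\right) \left(-57\right)} - \frac{4983}{2270} = \frac{42116}{19} - \frac{4983}{2270} = \frac{95508643}{43130}$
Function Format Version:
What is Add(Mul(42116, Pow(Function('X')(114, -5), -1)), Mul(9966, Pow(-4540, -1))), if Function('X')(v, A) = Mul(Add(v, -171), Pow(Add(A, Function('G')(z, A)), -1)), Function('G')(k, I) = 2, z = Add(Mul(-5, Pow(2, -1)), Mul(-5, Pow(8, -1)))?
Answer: Rational(95508643, 43130) ≈ 2214.4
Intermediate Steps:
z = Rational(-25, 8) (z = Add(Mul(-5, Rational(1, 2)), Mul(-5, Rational(1, 8))) = Add(Rational(-5, 2), Rational(-5, 8)) = Rational(-25, 8) ≈ -3.1250)
Function('X')(v, A) = Mul(Pow(Add(2, A), -1), Add(-171, v)) (Function('X')(v, A) = Mul(Add(v, -171), Pow(Add(A, 2), -1)) = Mul(Add(-171, v), Pow(Add(2, A), -1)) = Mul(Pow(Add(2, A), -1), Add(-171, v)))
Add(Mul(42116, Pow(Function('X')(114, -5), -1)), Mul(9966, Pow(-4540, -1))) = Add(Mul(42116, Pow(Mul(Pow(Add(2, -5), -1), Add(-171, 114)), -1)), Mul(9966, Pow(-4540, -1))) = Add(Mul(42116, Pow(Mul(Pow(-3, -1), -57), -1)), Mul(9966, Rational(-1, 4540))) = Add(Mul(42116, Pow(Mul(Rational(-1, 3), -57), -1)), Rational(-4983, 2270)) = Add(Mul(42116, Pow(19, -1)), Rational(-4983, 2270)) = Add(Mul(42116, Rational(1, 19)), Rational(-4983, 2270)) = Add(Rational(42116, 19), Rational(-4983, 2270)) = Rational(95508643, 43130)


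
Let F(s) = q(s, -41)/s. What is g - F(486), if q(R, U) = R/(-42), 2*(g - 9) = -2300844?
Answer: -48317345/42 ≈ -1.1504e+6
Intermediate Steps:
g = -1150413 (g = 9 + (½)*(-2300844) = 9 - 1150422 = -1150413)
q(R, U) = -R/42 (q(R, U) = R*(-1/42) = -R/42)
F(s) = -1/42 (F(s) = (-s/42)/s = -1/42)
g - F(486) = -1150413 - 1*(-1/42) = -1150413 + 1/42 = -48317345/42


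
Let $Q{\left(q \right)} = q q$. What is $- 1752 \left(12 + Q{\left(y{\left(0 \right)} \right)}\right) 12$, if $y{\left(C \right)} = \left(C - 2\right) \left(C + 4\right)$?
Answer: $-1597824$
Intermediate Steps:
$y{\left(C \right)} = \left(-2 + C\right) \left(4 + C\right)$
$Q{\left(q \right)} = q^{2}$
$- 1752 \left(12 + Q{\left(y{\left(0 \right)} \right)}\right) 12 = - 1752 \left(12 + \left(-8 + 0^{2} + 2 \cdot 0\right)^{2}\right) 12 = - 1752 \left(12 + \left(-8 + 0 + 0\right)^{2}\right) 12 = - 1752 \left(12 + \left(-8\right)^{2}\right) 12 = - 1752 \left(12 + 64\right) 12 = - 1752 \cdot 76 \cdot 12 = \left(-1752\right) 912 = -1597824$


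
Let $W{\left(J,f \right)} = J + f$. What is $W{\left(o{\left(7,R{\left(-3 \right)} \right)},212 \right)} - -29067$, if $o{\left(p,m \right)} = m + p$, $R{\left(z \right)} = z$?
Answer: $29283$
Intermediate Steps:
$W{\left(o{\left(7,R{\left(-3 \right)} \right)},212 \right)} - -29067 = \left(\left(-3 + 7\right) + 212\right) - -29067 = \left(4 + 212\right) + 29067 = 216 + 29067 = 29283$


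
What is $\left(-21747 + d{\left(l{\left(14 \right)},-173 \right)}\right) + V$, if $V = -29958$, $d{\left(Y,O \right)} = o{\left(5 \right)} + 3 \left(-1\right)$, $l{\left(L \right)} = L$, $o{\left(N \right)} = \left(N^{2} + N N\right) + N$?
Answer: $-51653$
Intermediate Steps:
$o{\left(N \right)} = N + 2 N^{2}$ ($o{\left(N \right)} = \left(N^{2} + N^{2}\right) + N = 2 N^{2} + N = N + 2 N^{2}$)
$d{\left(Y,O \right)} = 52$ ($d{\left(Y,O \right)} = 5 \left(1 + 2 \cdot 5\right) + 3 \left(-1\right) = 5 \left(1 + 10\right) - 3 = 5 \cdot 11 - 3 = 55 - 3 = 52$)
$\left(-21747 + d{\left(l{\left(14 \right)},-173 \right)}\right) + V = \left(-21747 + 52\right) - 29958 = -21695 - 29958 = -51653$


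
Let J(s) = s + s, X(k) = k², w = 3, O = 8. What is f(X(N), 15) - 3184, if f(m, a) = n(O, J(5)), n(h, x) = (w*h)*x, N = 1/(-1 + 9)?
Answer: -2944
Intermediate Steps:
N = ⅛ (N = 1/8 = ⅛ ≈ 0.12500)
J(s) = 2*s
n(h, x) = 3*h*x (n(h, x) = (3*h)*x = 3*h*x)
f(m, a) = 240 (f(m, a) = 3*8*(2*5) = 3*8*10 = 240)
f(X(N), 15) - 3184 = 240 - 3184 = -2944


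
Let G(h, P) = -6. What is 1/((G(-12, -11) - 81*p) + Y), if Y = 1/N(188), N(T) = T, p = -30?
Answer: 188/455713 ≈ 0.00041254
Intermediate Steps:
Y = 1/188 ≈ 0.0053191
1/((G(-12, -11) - 81*p) + Y) = 1/((-6 - 81*(-30)) + 1/188) = 1/((-6 + 2430) + 1/188) = 1/(2424 + 1/188) = 1/(455713/188) = 188/455713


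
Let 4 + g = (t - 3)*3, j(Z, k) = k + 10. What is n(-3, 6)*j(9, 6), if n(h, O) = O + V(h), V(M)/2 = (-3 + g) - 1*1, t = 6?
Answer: 128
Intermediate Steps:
j(Z, k) = 10 + k
g = 5 (g = -4 + (6 - 3)*3 = -4 + 3*3 = -4 + 9 = 5)
V(M) = 2 (V(M) = 2*((-3 + 5) - 1*1) = 2*(2 - 1) = 2*1 = 2)
n(h, O) = 2 + O (n(h, O) = O + 2 = 2 + O)
n(-3, 6)*j(9, 6) = (2 + 6)*(10 + 6) = 8*16 = 128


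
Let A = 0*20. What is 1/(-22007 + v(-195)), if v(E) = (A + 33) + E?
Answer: -1/22169 ≈ -4.5108e-5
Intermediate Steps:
A = 0
v(E) = 33 + E (v(E) = (0 + 33) + E = 33 + E)
1/(-22007 + v(-195)) = 1/(-22007 + (33 - 195)) = 1/(-22007 - 162) = 1/(-22169) = -1/22169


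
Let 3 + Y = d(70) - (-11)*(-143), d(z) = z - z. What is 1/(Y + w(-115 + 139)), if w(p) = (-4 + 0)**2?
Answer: -1/1560 ≈ -0.00064103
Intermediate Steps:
d(z) = 0
w(p) = 16 (w(p) = (-4)**2 = 16)
Y = -1576 (Y = -3 + (0 - (-11)*(-143)) = -3 + (0 - 1*1573) = -3 + (0 - 1573) = -3 - 1573 = -1576)
1/(Y + w(-115 + 139)) = 1/(-1576 + 16) = 1/(-1560) = -1/1560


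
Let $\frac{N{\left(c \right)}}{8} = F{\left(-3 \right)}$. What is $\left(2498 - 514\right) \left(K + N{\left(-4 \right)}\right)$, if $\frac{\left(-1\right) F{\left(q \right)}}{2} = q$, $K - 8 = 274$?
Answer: $654720$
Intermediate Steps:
$K = 282$ ($K = 8 + 274 = 282$)
$F{\left(q \right)} = - 2 q$
$N{\left(c \right)} = 48$ ($N{\left(c \right)} = 8 \left(\left(-2\right) \left(-3\right)\right) = 8 \cdot 6 = 48$)
$\left(2498 - 514\right) \left(K + N{\left(-4 \right)}\right) = \left(2498 - 514\right) \left(282 + 48\right) = 1984 \cdot 330 = 654720$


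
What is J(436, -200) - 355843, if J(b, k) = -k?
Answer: -355643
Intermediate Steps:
J(436, -200) - 355843 = -1*(-200) - 355843 = 200 - 355843 = -355643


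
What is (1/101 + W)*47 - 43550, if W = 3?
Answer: -4384262/101 ≈ -43409.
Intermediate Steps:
(1/101 + W)*47 - 43550 = (1/101 + 3)*47 - 43550 = (304/101)*47 - 43550 = 14288/101 - 43550 = -4384262/101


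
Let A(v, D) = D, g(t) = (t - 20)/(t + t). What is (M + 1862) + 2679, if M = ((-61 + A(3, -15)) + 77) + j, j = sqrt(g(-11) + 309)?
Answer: 4542 + sqrt(150238)/22 ≈ 4559.6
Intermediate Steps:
g(t) = (-20 + t)/(2*t) (g(t) = (-20 + t)/((2*t)) = (-20 + t)*(1/(2*t)) = (-20 + t)/(2*t))
j = sqrt(150238)/22 (j = sqrt((1/2)*(-20 - 11)/(-11) + 309) = sqrt((1/2)*(-1/11)*(-31) + 309) = sqrt(31/22 + 309) = sqrt(6829/22) = sqrt(150238)/22 ≈ 17.618)
M = 1 + sqrt(150238)/22 (M = ((-61 - 15) + 77) + sqrt(150238)/22 = (-76 + 77) + sqrt(150238)/22 = 1 + sqrt(150238)/22 ≈ 18.618)
(M + 1862) + 2679 = ((1 + sqrt(150238)/22) + 1862) + 2679 = (1863 + sqrt(150238)/22) + 2679 = 4542 + sqrt(150238)/22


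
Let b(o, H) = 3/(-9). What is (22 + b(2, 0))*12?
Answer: 260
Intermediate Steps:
b(o, H) = -⅓ (b(o, H) = 3*(-⅑) = -⅓)
(22 + b(2, 0))*12 = (22 - ⅓)*12 = (65/3)*12 = 260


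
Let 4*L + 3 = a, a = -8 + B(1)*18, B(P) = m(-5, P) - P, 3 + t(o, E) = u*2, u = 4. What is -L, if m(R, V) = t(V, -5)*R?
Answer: 479/4 ≈ 119.75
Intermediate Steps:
t(o, E) = 5 (t(o, E) = -3 + 4*2 = -3 + 8 = 5)
m(R, V) = 5*R
B(P) = -25 - P (B(P) = 5*(-5) - P = -25 - P)
a = -476 (a = -8 + (-25 - 1*1)*18 = -8 + (-25 - 1)*18 = -8 - 26*18 = -8 - 468 = -476)
L = -479/4 (L = -3/4 + (1/4)*(-476) = -3/4 - 119 = -479/4 ≈ -119.75)
-L = -1*(-479/4) = 479/4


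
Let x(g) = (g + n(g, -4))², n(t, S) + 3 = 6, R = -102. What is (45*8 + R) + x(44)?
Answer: 2467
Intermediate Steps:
n(t, S) = 3 (n(t, S) = -3 + 6 = 3)
x(g) = (3 + g)² (x(g) = (g + 3)² = (3 + g)²)
(45*8 + R) + x(44) = (45*8 - 102) + (3 + 44)² = (360 - 102) + 47² = 258 + 2209 = 2467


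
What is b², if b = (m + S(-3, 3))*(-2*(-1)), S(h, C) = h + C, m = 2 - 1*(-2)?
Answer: 64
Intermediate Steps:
m = 4 (m = 2 + 2 = 4)
S(h, C) = C + h
b = 8 (b = (4 + (3 - 3))*(-2*(-1)) = (4 + 0)*2 = 4*2 = 8)
b² = 8² = 64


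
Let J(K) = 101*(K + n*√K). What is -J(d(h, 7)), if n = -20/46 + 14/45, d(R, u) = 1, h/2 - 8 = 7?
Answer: -91607/1035 ≈ -88.509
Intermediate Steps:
h = 30 (h = 16 + 2*7 = 16 + 14 = 30)
n = -128/1035 (n = -20*1/46 + 14*(1/45) = -10/23 + 14/45 = -128/1035 ≈ -0.12367)
J(K) = 101*K - 12928*√K/1035 (J(K) = 101*(K - 128*√K/1035) = 101*K - 12928*√K/1035)
-J(d(h, 7)) = -(101*1 - 12928*√1/1035) = -(101 - 12928/1035*1) = -(101 - 12928/1035) = -1*91607/1035 = -91607/1035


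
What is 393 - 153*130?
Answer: -19497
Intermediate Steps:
393 - 153*130 = 393 - 19890 = -19497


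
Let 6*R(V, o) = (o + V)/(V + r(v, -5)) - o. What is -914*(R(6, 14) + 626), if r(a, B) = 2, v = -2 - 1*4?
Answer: -3422473/6 ≈ -5.7041e+5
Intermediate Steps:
v = -6 (v = -2 - 4 = -6)
R(V, o) = -o/6 + (V + o)/(6*(2 + V)) (R(V, o) = ((o + V)/(V + 2) - o)/6 = ((V + o)/(2 + V) - o)/6 = (-o + (V + o)/(2 + V))/6 = -o/6 + (V + o)/(6*(2 + V)))
-914*(R(6, 14) + 626) = -914*((6 - 1*14 - 1*6*14)/(6*(2 + 6)) + 626) = -914*((⅙)*(6 - 14 - 84)/8 + 626) = -914*((⅙)*(⅛)*(-92) + 626) = -914*(-23/12 + 626) = -914*7489/12 = -3422473/6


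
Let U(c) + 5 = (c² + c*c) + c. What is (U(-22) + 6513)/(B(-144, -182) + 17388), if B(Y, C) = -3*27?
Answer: 7454/17307 ≈ 0.43069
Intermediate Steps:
U(c) = -5 + c + 2*c² (U(c) = -5 + ((c² + c*c) + c) = -5 + ((c² + c²) + c) = -5 + (2*c² + c) = -5 + (c + 2*c²) = -5 + c + 2*c²)
B(Y, C) = -81
(U(-22) + 6513)/(B(-144, -182) + 17388) = ((-5 - 22 + 2*(-22)²) + 6513)/(-81 + 17388) = ((-5 - 22 + 2*484) + 6513)/17307 = ((-5 - 22 + 968) + 6513)*(1/17307) = (941 + 6513)*(1/17307) = 7454*(1/17307) = 7454/17307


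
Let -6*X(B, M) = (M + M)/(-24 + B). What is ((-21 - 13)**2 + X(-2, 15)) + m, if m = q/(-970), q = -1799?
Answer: 7301486/6305 ≈ 1158.0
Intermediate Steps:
X(B, M) = -M/(3*(-24 + B)) (X(B, M) = -(M + M)/(6*(-24 + B)) = -2*M/(6*(-24 + B)) = -M/(3*(-24 + B)))
m = 1799/970 (m = -1799/(-970) = -1799*(-1/970) = 1799/970 ≈ 1.8546)
((-21 - 13)**2 + X(-2, 15)) + m = ((-21 - 13)**2 - 1*15/(-72 + 3*(-2))) + 1799/970 = ((-34)**2 - 1*15/(-72 - 6)) + 1799/970 = (1156 - 1*15/(-78)) + 1799/970 = (1156 - 1*15*(-1/78)) + 1799/970 = (1156 + 5/26) + 1799/970 = 30061/26 + 1799/970 = 7301486/6305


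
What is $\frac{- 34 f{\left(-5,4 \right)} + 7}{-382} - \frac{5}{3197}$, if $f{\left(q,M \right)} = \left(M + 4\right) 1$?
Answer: $\frac{845295}{1221254} \approx 0.69215$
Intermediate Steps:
$f{\left(q,M \right)} = 4 + M$ ($f{\left(q,M \right)} = \left(4 + M\right) 1 = 4 + M$)
$\frac{- 34 f{\left(-5,4 \right)} + 7}{-382} - \frac{5}{3197} = \frac{- 34 \left(4 + 4\right) + 7}{-382} - \frac{5}{3197} = \left(\left(-34\right) 8 + 7\right) \left(- \frac{1}{382}\right) - \frac{5}{3197} = \left(-272 + 7\right) \left(- \frac{1}{382}\right) - \frac{5}{3197} = \left(-265\right) \left(- \frac{1}{382}\right) - \frac{5}{3197} = \frac{265}{382} - \frac{5}{3197} = \frac{845295}{1221254}$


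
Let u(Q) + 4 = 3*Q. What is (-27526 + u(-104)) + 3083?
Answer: -24759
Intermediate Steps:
u(Q) = -4 + 3*Q
(-27526 + u(-104)) + 3083 = (-27526 + (-4 + 3*(-104))) + 3083 = (-27526 + (-4 - 312)) + 3083 = (-27526 - 316) + 3083 = -27842 + 3083 = -24759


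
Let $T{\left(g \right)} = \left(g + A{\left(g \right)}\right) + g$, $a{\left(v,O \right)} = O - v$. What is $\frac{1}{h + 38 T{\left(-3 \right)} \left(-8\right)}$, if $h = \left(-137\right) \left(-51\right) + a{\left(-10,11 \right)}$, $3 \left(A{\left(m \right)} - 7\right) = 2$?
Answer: $\frac{3}{19504} \approx 0.00015381$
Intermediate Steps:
$A{\left(m \right)} = \frac{23}{3}$ ($A{\left(m \right)} = 7 + \frac{1}{3} \cdot 2 = 7 + \frac{2}{3} = \frac{23}{3}$)
$T{\left(g \right)} = \frac{23}{3} + 2 g$ ($T{\left(g \right)} = \left(g + \frac{23}{3}\right) + g = \left(\frac{23}{3} + g\right) + g = \frac{23}{3} + 2 g$)
$h = 7008$ ($h = \left(-137\right) \left(-51\right) + \left(11 - -10\right) = 6987 + \left(11 + 10\right) = 6987 + 21 = 7008$)
$\frac{1}{h + 38 T{\left(-3 \right)} \left(-8\right)} = \frac{1}{7008 + 38 \left(\frac{23}{3} + 2 \left(-3\right)\right) \left(-8\right)} = \frac{1}{7008 + 38 \left(\frac{23}{3} - 6\right) \left(-8\right)} = \frac{1}{7008 + 38 \cdot \frac{5}{3} \left(-8\right)} = \frac{1}{7008 + \frac{190}{3} \left(-8\right)} = \frac{1}{7008 - \frac{1520}{3}} = \frac{1}{\frac{19504}{3}} = \frac{3}{19504}$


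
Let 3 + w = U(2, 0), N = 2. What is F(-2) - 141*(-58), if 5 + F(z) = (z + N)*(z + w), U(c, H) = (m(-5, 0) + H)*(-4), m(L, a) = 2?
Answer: 8173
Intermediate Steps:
U(c, H) = -8 - 4*H (U(c, H) = (2 + H)*(-4) = -8 - 4*H)
w = -11 (w = -3 + (-8 - 4*0) = -3 + (-8 + 0) = -3 - 8 = -11)
F(z) = -5 + (-11 + z)*(2 + z) (F(z) = -5 + (z + 2)*(z - 11) = -5 + (2 + z)*(-11 + z) = -5 + (-11 + z)*(2 + z))
F(-2) - 141*(-58) = (-27 + (-2)² - 9*(-2)) - 141*(-58) = (-27 + 4 + 18) + 8178 = -5 + 8178 = 8173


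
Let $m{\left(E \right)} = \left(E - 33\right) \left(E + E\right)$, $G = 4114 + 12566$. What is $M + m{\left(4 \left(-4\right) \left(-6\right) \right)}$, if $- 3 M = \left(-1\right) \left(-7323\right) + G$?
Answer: $4095$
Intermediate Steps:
$G = 16680$
$M = -8001$ ($M = - \frac{\left(-1\right) \left(-7323\right) + 16680}{3} = - \frac{7323 + 16680}{3} = \left(- \frac{1}{3}\right) 24003 = -8001$)
$m{\left(E \right)} = 2 E \left(-33 + E\right)$ ($m{\left(E \right)} = \left(-33 + E\right) 2 E = 2 E \left(-33 + E\right)$)
$M + m{\left(4 \left(-4\right) \left(-6\right) \right)} = -8001 + 2 \cdot 4 \left(-4\right) \left(-6\right) \left(-33 + 4 \left(-4\right) \left(-6\right)\right) = -8001 + 2 \left(\left(-16\right) \left(-6\right)\right) \left(-33 - -96\right) = -8001 + 2 \cdot 96 \left(-33 + 96\right) = -8001 + 2 \cdot 96 \cdot 63 = -8001 + 12096 = 4095$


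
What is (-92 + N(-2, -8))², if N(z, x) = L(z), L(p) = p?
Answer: 8836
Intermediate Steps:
N(z, x) = z
(-92 + N(-2, -8))² = (-92 - 2)² = (-94)² = 8836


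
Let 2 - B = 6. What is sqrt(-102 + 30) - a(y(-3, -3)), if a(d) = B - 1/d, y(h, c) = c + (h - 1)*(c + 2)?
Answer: 5 + 6*I*sqrt(2) ≈ 5.0 + 8.4853*I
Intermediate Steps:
B = -4 (B = 2 - 1*6 = 2 - 6 = -4)
y(h, c) = c + (-1 + h)*(2 + c)
a(d) = -4 - 1/d
sqrt(-102 + 30) - a(y(-3, -3)) = sqrt(-102 + 30) - (-4 - 1/(-2 + 2*(-3) - 3*(-3))) = sqrt(-72) - (-4 - 1/(-2 - 6 + 9)) = 6*I*sqrt(2) - (-4 - 1/1) = 6*I*sqrt(2) - (-4 - 1*1) = 6*I*sqrt(2) - (-4 - 1) = 6*I*sqrt(2) - 1*(-5) = 6*I*sqrt(2) + 5 = 5 + 6*I*sqrt(2)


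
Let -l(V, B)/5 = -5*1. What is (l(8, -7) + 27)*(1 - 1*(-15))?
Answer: 832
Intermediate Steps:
l(V, B) = 25 (l(V, B) = -(-25) = -5*(-5) = 25)
(l(8, -7) + 27)*(1 - 1*(-15)) = (25 + 27)*(1 - 1*(-15)) = 52*(1 + 15) = 52*16 = 832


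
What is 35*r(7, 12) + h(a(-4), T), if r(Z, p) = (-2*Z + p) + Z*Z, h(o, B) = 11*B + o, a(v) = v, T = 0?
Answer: 1641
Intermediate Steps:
h(o, B) = o + 11*B
r(Z, p) = p + Z² - 2*Z (r(Z, p) = (p - 2*Z) + Z² = p + Z² - 2*Z)
35*r(7, 12) + h(a(-4), T) = 35*(12 + 7² - 2*7) + (-4 + 11*0) = 35*(12 + 49 - 14) + (-4 + 0) = 35*47 - 4 = 1645 - 4 = 1641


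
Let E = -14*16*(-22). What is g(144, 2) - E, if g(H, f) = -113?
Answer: -5041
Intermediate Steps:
E = 4928 (E = -224*(-22) = 4928)
g(144, 2) - E = -113 - 1*4928 = -113 - 4928 = -5041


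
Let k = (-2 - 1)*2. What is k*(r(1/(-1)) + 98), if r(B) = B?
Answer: -582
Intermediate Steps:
k = -6 (k = -3*2 = -6)
k*(r(1/(-1)) + 98) = -6*(1/(-1) + 98) = -6*(-1 + 98) = -6*97 = -582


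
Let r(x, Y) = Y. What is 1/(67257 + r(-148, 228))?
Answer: 1/67485 ≈ 1.4818e-5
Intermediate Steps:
1/(67257 + r(-148, 228)) = 1/(67257 + 228) = 1/67485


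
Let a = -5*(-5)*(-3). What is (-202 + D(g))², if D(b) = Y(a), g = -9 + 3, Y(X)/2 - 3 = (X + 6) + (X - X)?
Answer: 111556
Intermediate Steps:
a = -75 (a = 25*(-3) = -75)
Y(X) = 18 + 2*X (Y(X) = 6 + 2*((X + 6) + (X - X)) = 6 + 2*((6 + X) + 0) = 6 + 2*(6 + X) = 6 + (12 + 2*X) = 18 + 2*X)
g = -6
D(b) = -132 (D(b) = 18 + 2*(-75) = 18 - 150 = -132)
(-202 + D(g))² = (-202 - 132)² = (-334)² = 111556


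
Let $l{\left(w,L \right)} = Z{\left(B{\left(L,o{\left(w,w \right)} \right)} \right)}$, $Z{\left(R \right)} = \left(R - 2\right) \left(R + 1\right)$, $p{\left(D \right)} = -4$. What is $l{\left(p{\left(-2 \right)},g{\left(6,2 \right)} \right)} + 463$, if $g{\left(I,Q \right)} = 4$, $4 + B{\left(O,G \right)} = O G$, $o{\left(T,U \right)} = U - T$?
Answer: $481$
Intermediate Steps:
$B{\left(O,G \right)} = -4 + G O$ ($B{\left(O,G \right)} = -4 + O G = -4 + G O$)
$Z{\left(R \right)} = \left(1 + R\right) \left(-2 + R\right)$ ($Z{\left(R \right)} = \left(-2 + R\right) \left(1 + R\right) = \left(1 + R\right) \left(-2 + R\right)$)
$l{\left(w,L \right)} = 18$ ($l{\left(w,L \right)} = -2 + \left(-4 + \left(w - w\right) L\right)^{2} - \left(-4 + \left(w - w\right) L\right) = -2 + \left(-4 + 0 L\right)^{2} - \left(-4 + 0 L\right) = -2 + \left(-4 + 0\right)^{2} - \left(-4 + 0\right) = -2 + \left(-4\right)^{2} - -4 = -2 + 16 + 4 = 18$)
$l{\left(p{\left(-2 \right)},g{\left(6,2 \right)} \right)} + 463 = 18 + 463 = 481$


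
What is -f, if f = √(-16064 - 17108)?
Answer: -2*I*√8293 ≈ -182.13*I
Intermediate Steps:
f = 2*I*√8293 (f = √(-33172) = 2*I*√8293 ≈ 182.13*I)
-f = -2*I*√8293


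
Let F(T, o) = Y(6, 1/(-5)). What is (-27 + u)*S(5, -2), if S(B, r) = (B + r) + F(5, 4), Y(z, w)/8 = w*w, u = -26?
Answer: -4399/25 ≈ -175.96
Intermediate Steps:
Y(z, w) = 8*w**2 (Y(z, w) = 8*(w*w) = 8*w**2)
F(T, o) = 8/25 (F(T, o) = 8*(1/(-5))**2 = 8*(-1/5)**2 = 8*(1/25) = 8/25)
S(B, r) = 8/25 + B + r (S(B, r) = (B + r) + 8/25 = 8/25 + B + r)
(-27 + u)*S(5, -2) = (-27 - 26)*(8/25 + 5 - 2) = -53*83/25 = -4399/25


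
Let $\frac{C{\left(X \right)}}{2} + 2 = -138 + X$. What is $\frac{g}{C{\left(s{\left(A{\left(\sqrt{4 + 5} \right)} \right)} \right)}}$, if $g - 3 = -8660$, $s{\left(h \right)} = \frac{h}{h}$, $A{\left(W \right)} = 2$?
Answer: $\frac{8657}{278} \approx 31.14$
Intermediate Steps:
$s{\left(h \right)} = 1$
$C{\left(X \right)} = -280 + 2 X$ ($C{\left(X \right)} = -4 + 2 \left(-138 + X\right) = -4 + \left(-276 + 2 X\right) = -280 + 2 X$)
$g = -8657$ ($g = 3 - 8660 = -8657$)
$\frac{g}{C{\left(s{\left(A{\left(\sqrt{4 + 5} \right)} \right)} \right)}} = - \frac{8657}{-280 + 2 \cdot 1} = - \frac{8657}{-280 + 2} = - \frac{8657}{-278} = \left(-8657\right) \left(- \frac{1}{278}\right) = \frac{8657}{278}$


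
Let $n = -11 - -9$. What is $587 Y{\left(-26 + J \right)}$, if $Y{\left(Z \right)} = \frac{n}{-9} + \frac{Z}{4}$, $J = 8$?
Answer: $- \frac{45199}{18} \approx -2511.1$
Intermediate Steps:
$n = -2$ ($n = -11 + 9 = -2$)
$Y{\left(Z \right)} = \frac{2}{9} + \frac{Z}{4}$ ($Y{\left(Z \right)} = - \frac{2}{-9} + \frac{Z}{4} = \left(-2\right) \left(- \frac{1}{9}\right) + Z \frac{1}{4} = \frac{2}{9} + \frac{Z}{4}$)
$587 Y{\left(-26 + J \right)} = 587 \left(\frac{2}{9} + \frac{-26 + 8}{4}\right) = 587 \left(\frac{2}{9} + \frac{1}{4} \left(-18\right)\right) = 587 \left(\frac{2}{9} - \frac{9}{2}\right) = 587 \left(- \frac{77}{18}\right) = - \frac{45199}{18}$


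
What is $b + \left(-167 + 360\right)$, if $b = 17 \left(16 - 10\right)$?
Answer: $295$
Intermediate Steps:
$b = 102$ ($b = 17 \cdot 6 = 102$)
$b + \left(-167 + 360\right) = 102 + \left(-167 + 360\right) = 102 + 193 = 295$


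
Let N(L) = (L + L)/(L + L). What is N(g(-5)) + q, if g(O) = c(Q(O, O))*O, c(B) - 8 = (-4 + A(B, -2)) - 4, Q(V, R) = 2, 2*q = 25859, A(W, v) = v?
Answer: 25861/2 ≈ 12931.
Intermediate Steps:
q = 25859/2 (q = (1/2)*25859 = 25859/2 ≈ 12930.)
c(B) = -2 (c(B) = 8 + ((-4 - 2) - 4) = 8 + (-6 - 4) = 8 - 10 = -2)
g(O) = -2*O
N(L) = 1 (N(L) = (2*L)/((2*L)) = (2*L)*(1/(2*L)) = 1)
N(g(-5)) + q = 1 + 25859/2 = 25861/2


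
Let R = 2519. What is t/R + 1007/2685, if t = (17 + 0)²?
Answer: 3312598/6763515 ≈ 0.48977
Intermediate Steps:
t = 289 (t = 17² = 289)
t/R + 1007/2685 = 289/2519 + 1007/2685 = 3312598/6763515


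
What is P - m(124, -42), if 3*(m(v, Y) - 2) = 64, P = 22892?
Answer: 68606/3 ≈ 22869.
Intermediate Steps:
m(v, Y) = 70/3 (m(v, Y) = 2 + (⅓)*64 = 2 + 64/3 = 70/3)
P - m(124, -42) = 22892 - 1*70/3 = 22892 - 70/3 = 68606/3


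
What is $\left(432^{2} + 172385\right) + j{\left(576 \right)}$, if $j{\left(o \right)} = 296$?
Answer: $359305$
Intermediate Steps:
$\left(432^{2} + 172385\right) + j{\left(576 \right)} = \left(432^{2} + 172385\right) + 296 = \left(186624 + 172385\right) + 296 = 359009 + 296 = 359305$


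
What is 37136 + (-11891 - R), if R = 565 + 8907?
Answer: 15773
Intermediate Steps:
R = 9472
37136 + (-11891 - R) = 37136 + (-11891 - 1*9472) = 37136 + (-11891 - 9472) = 37136 - 21363 = 15773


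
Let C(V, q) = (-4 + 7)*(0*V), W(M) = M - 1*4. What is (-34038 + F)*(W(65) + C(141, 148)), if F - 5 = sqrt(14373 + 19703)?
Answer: -2076013 + 122*sqrt(8519) ≈ -2.0648e+6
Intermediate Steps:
W(M) = -4 + M (W(M) = M - 4 = -4 + M)
F = 5 + 2*sqrt(8519) (F = 5 + sqrt(14373 + 19703) = 5 + sqrt(34076) = 5 + 2*sqrt(8519) ≈ 189.60)
C(V, q) = 0 (C(V, q) = 3*0 = 0)
(-34038 + F)*(W(65) + C(141, 148)) = (-34038 + (5 + 2*sqrt(8519)))*((-4 + 65) + 0) = (-34033 + 2*sqrt(8519))*(61 + 0) = (-34033 + 2*sqrt(8519))*61 = -2076013 + 122*sqrt(8519)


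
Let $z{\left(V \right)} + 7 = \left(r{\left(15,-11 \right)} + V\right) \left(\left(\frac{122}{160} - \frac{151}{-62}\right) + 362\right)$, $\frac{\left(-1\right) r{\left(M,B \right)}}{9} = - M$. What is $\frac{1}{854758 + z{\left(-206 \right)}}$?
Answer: $\frac{2480}{2055478419} \approx 1.2065 \cdot 10^{-6}$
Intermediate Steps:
$r{\left(M,B \right)} = 9 M$ ($r{\left(M,B \right)} = - 9 \left(- M\right) = 9 M$)
$z{\left(V \right)} = \frac{24450185}{496} + \frac{905691 V}{2480}$ ($z{\left(V \right)} = -7 + \left(9 \cdot 15 + V\right) \left(\left(\frac{122}{160} - \frac{151}{-62}\right) + 362\right) = -7 + \left(135 + V\right) \left(\left(122 \cdot \frac{1}{160} - - \frac{151}{62}\right) + 362\right) = -7 + \left(135 + V\right) \left(\left(\frac{61}{80} + \frac{151}{62}\right) + 362\right) = -7 + \left(135 + V\right) \left(\frac{7931}{2480} + 362\right) = -7 + \left(135 + V\right) \frac{905691}{2480} = -7 + \left(\frac{24453657}{496} + \frac{905691 V}{2480}\right) = \frac{24450185}{496} + \frac{905691 V}{2480}$)
$\frac{1}{854758 + z{\left(-206 \right)}} = \frac{1}{854758 + \left(\frac{24450185}{496} + \frac{905691}{2480} \left(-206\right)\right)} = \frac{1}{854758 + \left(\frac{24450185}{496} - \frac{93286173}{1240}\right)} = \frac{1}{854758 - \frac{64321421}{2480}} = \frac{1}{\frac{2055478419}{2480}} = \frac{2480}{2055478419}$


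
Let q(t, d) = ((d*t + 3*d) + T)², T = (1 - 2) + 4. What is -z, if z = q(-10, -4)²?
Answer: -923521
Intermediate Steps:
T = 3 (T = -1 + 4 = 3)
q(t, d) = (3 + 3*d + d*t)² (q(t, d) = ((d*t + 3*d) + 3)² = ((3*d + d*t) + 3)² = (3 + 3*d + d*t)²)
z = 923521 (z = ((3 + 3*(-4) - 4*(-10))²)² = ((3 - 12 + 40)²)² = (31²)² = 961² = 923521)
-z = -1*923521 = -923521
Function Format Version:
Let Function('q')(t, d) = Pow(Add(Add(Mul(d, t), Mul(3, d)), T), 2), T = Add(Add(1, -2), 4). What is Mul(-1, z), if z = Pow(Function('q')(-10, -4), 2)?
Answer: -923521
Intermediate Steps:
T = 3 (T = Add(-1, 4) = 3)
Function('q')(t, d) = Pow(Add(3, Mul(3, d), Mul(d, t)), 2) (Function('q')(t, d) = Pow(Add(Add(Mul(d, t), Mul(3, d)), 3), 2) = Pow(Add(Add(Mul(3, d), Mul(d, t)), 3), 2) = Pow(Add(3, Mul(3, d), Mul(d, t)), 2))
z = 923521 (z = Pow(Pow(Add(3, Mul(3, -4), Mul(-4, -10)), 2), 2) = Pow(Pow(Add(3, -12, 40), 2), 2) = Pow(Pow(31, 2), 2) = Pow(961, 2) = 923521)
Mul(-1, z) = Mul(-1, 923521) = -923521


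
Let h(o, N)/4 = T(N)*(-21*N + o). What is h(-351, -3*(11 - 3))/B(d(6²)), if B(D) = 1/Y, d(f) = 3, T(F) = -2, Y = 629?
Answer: -769896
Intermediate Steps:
h(o, N) = -8*o + 168*N (h(o, N) = 4*(-2*(-21*N + o)) = 4*(-2*(o - 21*N)) = 4*(-2*o + 42*N) = -8*o + 168*N)
B(D) = 1/629
h(-351, -3*(11 - 3))/B(d(6²)) = (-8*(-351) + 168*(-3*(11 - 3)))/(1/629) = (2808 + 168*(-3*8))*629 = (2808 + 168*(-24))*629 = (2808 - 4032)*629 = -1224*629 = -769896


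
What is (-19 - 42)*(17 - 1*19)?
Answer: 122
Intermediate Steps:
(-19 - 42)*(17 - 1*19) = -61*(17 - 19) = -61*(-2) = 122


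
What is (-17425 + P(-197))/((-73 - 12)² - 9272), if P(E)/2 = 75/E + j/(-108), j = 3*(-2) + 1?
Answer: 185374265/21775986 ≈ 8.5128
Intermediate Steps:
j = -5 (j = -6 + 1 = -5)
P(E) = 5/54 + 150/E (P(E) = 2*(75/E - 5/(-108)) = 2*(75/E - 5*(-1/108)) = 2*(75/E + 5/108) = 2*(5/108 + 75/E) = 5/54 + 150/E)
(-17425 + P(-197))/((-73 - 12)² - 9272) = (-17425 + (5/54 + 150/(-197)))/((-73 - 12)² - 9272) = (-17425 + (5/54 + 150*(-1/197)))/((-85)² - 9272) = (-17425 + (5/54 - 150/197))/(7225 - 9272) = (-17425 - 7115/10638)/(-2047) = -185374265/10638*(-1/2047) = 185374265/21775986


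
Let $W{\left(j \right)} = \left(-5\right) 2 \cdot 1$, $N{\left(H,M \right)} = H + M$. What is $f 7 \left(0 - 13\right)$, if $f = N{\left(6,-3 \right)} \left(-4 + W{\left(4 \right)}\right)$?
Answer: $3822$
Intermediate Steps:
$W{\left(j \right)} = -10$ ($W{\left(j \right)} = \left(-10\right) 1 = -10$)
$f = -42$ ($f = \left(6 - 3\right) \left(-4 - 10\right) = 3 \left(-14\right) = -42$)
$f 7 \left(0 - 13\right) = - 42 \cdot 7 \left(0 - 13\right) = - 42 \cdot 7 \left(-13\right) = \left(-42\right) \left(-91\right) = 3822$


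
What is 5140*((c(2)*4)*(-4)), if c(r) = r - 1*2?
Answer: 0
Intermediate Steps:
c(r) = -2 + r (c(r) = r - 2 = -2 + r)
5140*((c(2)*4)*(-4)) = 5140*(((-2 + 2)*4)*(-4)) = 5140*((0*4)*(-4)) = 5140*(0*(-4)) = 5140*0 = 0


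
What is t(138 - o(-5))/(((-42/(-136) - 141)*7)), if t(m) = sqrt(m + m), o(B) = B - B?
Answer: -136*sqrt(69)/66969 ≈ -0.016869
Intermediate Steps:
o(B) = 0
t(m) = sqrt(2)*sqrt(m) (t(m) = sqrt(2*m) = sqrt(2)*sqrt(m))
t(138 - o(-5))/(((-42/(-136) - 141)*7)) = (sqrt(2)*sqrt(138 - 1*0))/(((-42/(-136) - 141)*7)) = (sqrt(2)*sqrt(138 + 0))/(((-42*(-1/136) - 141)*7)) = (sqrt(2)*sqrt(138))/(((21/68 - 141)*7)) = (2*sqrt(69))/((-9567/68*7)) = (2*sqrt(69))/(-66969/68) = (2*sqrt(69))*(-68/66969) = -136*sqrt(69)/66969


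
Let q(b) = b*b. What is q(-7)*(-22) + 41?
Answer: -1037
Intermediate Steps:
q(b) = b²
q(-7)*(-22) + 41 = (-7)²*(-22) + 41 = 49*(-22) + 41 = -1078 + 41 = -1037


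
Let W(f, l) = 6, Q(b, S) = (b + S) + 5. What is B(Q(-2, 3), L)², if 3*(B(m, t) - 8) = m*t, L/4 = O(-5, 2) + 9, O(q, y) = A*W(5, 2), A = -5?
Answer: 25600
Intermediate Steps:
Q(b, S) = 5 + S + b (Q(b, S) = (S + b) + 5 = 5 + S + b)
O(q, y) = -30 (O(q, y) = -5*6 = -30)
L = -84 (L = 4*(-30 + 9) = 4*(-21) = -84)
B(m, t) = 8 + m*t/3 (B(m, t) = 8 + (m*t)/3 = 8 + m*t/3)
B(Q(-2, 3), L)² = (8 + (⅓)*(5 + 3 - 2)*(-84))² = (8 + (⅓)*6*(-84))² = (8 - 168)² = (-160)² = 25600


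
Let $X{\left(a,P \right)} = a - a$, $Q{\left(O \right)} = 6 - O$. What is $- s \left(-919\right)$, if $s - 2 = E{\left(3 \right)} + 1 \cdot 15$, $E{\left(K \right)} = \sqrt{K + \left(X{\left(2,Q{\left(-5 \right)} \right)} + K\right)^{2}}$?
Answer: $15623 + 1838 \sqrt{3} \approx 18807.0$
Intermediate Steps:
$X{\left(a,P \right)} = 0$
$E{\left(K \right)} = \sqrt{K + K^{2}}$ ($E{\left(K \right)} = \sqrt{K + \left(0 + K\right)^{2}} = \sqrt{K + K^{2}}$)
$s = 17 + 2 \sqrt{3}$ ($s = 2 + \left(\sqrt{3 \left(1 + 3\right)} + 1 \cdot 15\right) = 2 + \left(\sqrt{3 \cdot 4} + 15\right) = 2 + \left(\sqrt{12} + 15\right) = 2 + \left(2 \sqrt{3} + 15\right) = 2 + \left(15 + 2 \sqrt{3}\right) = 17 + 2 \sqrt{3} \approx 20.464$)
$- s \left(-919\right) = - \left(17 + 2 \sqrt{3}\right) \left(-919\right) = - (-15623 - 1838 \sqrt{3}) = 15623 + 1838 \sqrt{3}$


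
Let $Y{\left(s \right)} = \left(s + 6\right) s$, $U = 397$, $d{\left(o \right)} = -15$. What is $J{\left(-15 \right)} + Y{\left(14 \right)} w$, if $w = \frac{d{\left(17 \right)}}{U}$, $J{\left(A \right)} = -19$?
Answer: $- \frac{11743}{397} \approx -29.579$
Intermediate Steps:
$w = - \frac{15}{397} \approx -0.037783$
$Y{\left(s \right)} = s \left(6 + s\right)$ ($Y{\left(s \right)} = \left(6 + s\right) s = s \left(6 + s\right)$)
$J{\left(-15 \right)} + Y{\left(14 \right)} w = -19 + 14 \left(6 + 14\right) \left(- \frac{15}{397}\right) = -19 + 14 \cdot 20 \left(- \frac{15}{397}\right) = -19 + 280 \left(- \frac{15}{397}\right) = -19 - \frac{4200}{397} = - \frac{11743}{397}$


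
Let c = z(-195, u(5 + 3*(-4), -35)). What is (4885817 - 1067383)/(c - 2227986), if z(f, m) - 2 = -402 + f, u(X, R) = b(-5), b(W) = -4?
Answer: -3818434/2228581 ≈ -1.7134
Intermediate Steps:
u(X, R) = -4
z(f, m) = -400 + f (z(f, m) = 2 + (-402 + f) = -400 + f)
c = -595 (c = -400 - 195 = -595)
(4885817 - 1067383)/(c - 2227986) = (4885817 - 1067383)/(-595 - 2227986) = 3818434/(-2228581) = 3818434*(-1/2228581) = -3818434/2228581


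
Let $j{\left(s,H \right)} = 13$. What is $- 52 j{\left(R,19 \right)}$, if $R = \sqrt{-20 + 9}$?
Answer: $-676$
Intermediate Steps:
$R = i \sqrt{11}$ ($R = \sqrt{-11} = i \sqrt{11} \approx 3.3166 i$)
$- 52 j{\left(R,19 \right)} = \left(-52\right) 13 = -676$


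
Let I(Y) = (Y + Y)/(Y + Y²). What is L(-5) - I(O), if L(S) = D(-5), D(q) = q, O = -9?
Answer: -19/4 ≈ -4.7500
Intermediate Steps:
I(Y) = 2*Y/(Y + Y²) (I(Y) = (2*Y)/(Y + Y²) = 2*Y/(Y + Y²))
L(S) = -5
L(-5) - I(O) = -5 - 2/(1 - 9) = -5 - 2/(-8) = -5 - 2*(-1)/8 = -5 - 1*(-¼) = -5 + ¼ = -19/4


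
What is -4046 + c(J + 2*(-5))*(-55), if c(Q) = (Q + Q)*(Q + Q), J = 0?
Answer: -26046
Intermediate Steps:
c(Q) = 4*Q**2 (c(Q) = (2*Q)*(2*Q) = 4*Q**2)
-4046 + c(J + 2*(-5))*(-55) = -4046 + (4*(0 + 2*(-5))**2)*(-55) = -4046 + (4*(0 - 10)**2)*(-55) = -4046 + (4*(-10)**2)*(-55) = -4046 + (4*100)*(-55) = -4046 + 400*(-55) = -4046 - 22000 = -26046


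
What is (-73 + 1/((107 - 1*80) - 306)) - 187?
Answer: -72541/279 ≈ -260.00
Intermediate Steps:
(-73 + 1/((107 - 1*80) - 306)) - 187 = (-73 + 1/((107 - 80) - 306)) - 187 = (-73 + 1/(27 - 306)) - 187 = (-73 + 1/(-279)) - 187 = (-73 - 1/279) - 187 = -20368/279 - 187 = -72541/279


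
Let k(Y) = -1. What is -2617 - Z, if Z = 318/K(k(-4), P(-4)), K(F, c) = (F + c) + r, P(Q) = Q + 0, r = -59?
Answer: -83585/32 ≈ -2612.0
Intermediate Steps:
P(Q) = Q
K(F, c) = -59 + F + c (K(F, c) = (F + c) - 59 = -59 + F + c)
Z = -159/32 (Z = 318/(-59 - 1 - 4) = 318/(-64) = 318*(-1/64) = -159/32 ≈ -4.9688)
-2617 - Z = -2617 - 1*(-159/32) = -2617 + 159/32 = -83585/32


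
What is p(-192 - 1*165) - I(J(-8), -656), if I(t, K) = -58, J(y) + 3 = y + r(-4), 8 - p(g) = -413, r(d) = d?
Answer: 479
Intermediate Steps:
p(g) = 421 (p(g) = 8 - 1*(-413) = 8 + 413 = 421)
J(y) = -7 + y (J(y) = -3 + (y - 4) = -3 + (-4 + y) = -7 + y)
p(-192 - 1*165) - I(J(-8), -656) = 421 - 1*(-58) = 421 + 58 = 479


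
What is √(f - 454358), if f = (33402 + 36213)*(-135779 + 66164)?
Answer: I*√4846702583 ≈ 69618.0*I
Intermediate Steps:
f = -4846248225 (f = 69615*(-69615) = -4846248225)
√(f - 454358) = √(-4846248225 - 454358) = √(-4846702583) = I*√4846702583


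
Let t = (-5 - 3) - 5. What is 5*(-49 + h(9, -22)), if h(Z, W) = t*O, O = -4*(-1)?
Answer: -505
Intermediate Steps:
O = 4
t = -13 (t = -8 - 5 = -13)
h(Z, W) = -52 (h(Z, W) = -13*4 = -52)
5*(-49 + h(9, -22)) = 5*(-49 - 52) = 5*(-101) = -505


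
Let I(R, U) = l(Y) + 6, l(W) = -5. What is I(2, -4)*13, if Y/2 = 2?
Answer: 13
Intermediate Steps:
Y = 4 (Y = 2*2 = 4)
I(R, U) = 1 (I(R, U) = -5 + 6 = 1)
I(2, -4)*13 = 1*13 = 13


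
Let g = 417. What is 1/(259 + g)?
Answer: 1/676 ≈ 0.0014793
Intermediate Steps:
1/(259 + g) = 1/(259 + 417) = 1/676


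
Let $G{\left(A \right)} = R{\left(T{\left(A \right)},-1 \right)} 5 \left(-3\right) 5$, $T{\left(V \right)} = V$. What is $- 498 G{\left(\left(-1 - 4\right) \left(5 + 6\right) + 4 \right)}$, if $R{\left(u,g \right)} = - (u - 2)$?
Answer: $1979550$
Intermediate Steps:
$R{\left(u,g \right)} = 2 - u$ ($R{\left(u,g \right)} = - (-2 + u) = 2 - u$)
$G{\left(A \right)} = -150 + 75 A$ ($G{\left(A \right)} = \left(2 - A\right) 5 \left(-3\right) 5 = \left(2 - A\right) \left(-15\right) 5 = \left(-30 + 15 A\right) 5 = -150 + 75 A$)
$- 498 G{\left(\left(-1 - 4\right) \left(5 + 6\right) + 4 \right)} = - 498 \left(-150 + 75 \left(\left(-1 - 4\right) \left(5 + 6\right) + 4\right)\right) = - 498 \left(-150 + 75 \left(\left(-5\right) 11 + 4\right)\right) = - 498 \left(-150 + 75 \left(-55 + 4\right)\right) = - 498 \left(-150 + 75 \left(-51\right)\right) = - 498 \left(-150 - 3825\right) = \left(-498\right) \left(-3975\right) = 1979550$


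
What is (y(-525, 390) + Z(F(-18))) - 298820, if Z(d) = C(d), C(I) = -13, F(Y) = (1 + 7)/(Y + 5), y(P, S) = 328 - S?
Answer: -298895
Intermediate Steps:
F(Y) = 8/(5 + Y)
Z(d) = -13
(y(-525, 390) + Z(F(-18))) - 298820 = ((328 - 1*390) - 13) - 298820 = ((328 - 390) - 13) - 298820 = (-62 - 13) - 298820 = -75 - 298820 = -298895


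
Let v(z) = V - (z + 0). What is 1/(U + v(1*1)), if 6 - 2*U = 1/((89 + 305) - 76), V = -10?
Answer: -636/5089 ≈ -0.12498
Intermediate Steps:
v(z) = -10 - z (v(z) = -10 - (z + 0) = -10 - z)
U = 1907/636 (U = 3 - 1/(2*((89 + 305) - 76)) = 3 - 1/(2*(394 - 76)) = 3 - ½/318 = 3 - ½*1/318 = 3 - 1/636 = 1907/636 ≈ 2.9984)
1/(U + v(1*1)) = 1/(1907/636 + (-10 - 1)) = 1/(1907/636 - 11) = 1/(-5089/636) = -636/5089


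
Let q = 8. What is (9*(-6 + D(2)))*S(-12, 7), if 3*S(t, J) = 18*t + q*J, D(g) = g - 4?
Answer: 3840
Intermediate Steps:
D(g) = -4 + g
S(t, J) = 6*t + 8*J/3 (S(t, J) = (18*t + 8*J)/3 = (8*J + 18*t)/3 = 6*t + 8*J/3)
(9*(-6 + D(2)))*S(-12, 7) = (9*(-6 + (-4 + 2)))*(6*(-12) + (8/3)*7) = (9*(-6 - 2))*(-72 + 56/3) = (9*(-8))*(-160/3) = -72*(-160/3) = 3840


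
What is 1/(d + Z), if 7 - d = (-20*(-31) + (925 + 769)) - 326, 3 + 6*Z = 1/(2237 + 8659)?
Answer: -65376/129542543 ≈ -0.00050467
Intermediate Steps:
Z = -32687/65376 (Z = -½ + 1/(6*(2237 + 8659)) = -½ + (⅙)/10896 = -½ + (⅙)*(1/10896) = -½ + 1/65376 = -32687/65376 ≈ -0.49998)
d = -1981 (d = 7 - ((-20*(-31) + (925 + 769)) - 326) = 7 - ((620 + 1694) - 326) = 7 - (2314 - 326) = 7 - 1*1988 = 7 - 1988 = -1981)
1/(d + Z) = 1/(-1981 - 32687/65376) = 1/(-129542543/65376) = -65376/129542543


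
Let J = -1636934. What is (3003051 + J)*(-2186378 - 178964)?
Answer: -3231333917014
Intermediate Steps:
(3003051 + J)*(-2186378 - 178964) = (3003051 - 1636934)*(-2186378 - 178964) = 1366117*(-2365342) = -3231333917014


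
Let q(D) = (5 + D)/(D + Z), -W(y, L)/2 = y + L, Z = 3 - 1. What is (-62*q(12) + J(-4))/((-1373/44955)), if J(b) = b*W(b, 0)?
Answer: 33761205/9611 ≈ 3512.8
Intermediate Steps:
Z = 2
W(y, L) = -2*L - 2*y (W(y, L) = -2*(y + L) = -2*(L + y) = -2*L - 2*y)
q(D) = (5 + D)/(2 + D) (q(D) = (5 + D)/(D + 2) = (5 + D)/(2 + D))
J(b) = -2*b² (J(b) = b*(-2*0 - 2*b) = b*(0 - 2*b) = b*(-2*b) = -2*b²)
(-62*q(12) + J(-4))/((-1373/44955)) = (-62*(5 + 12)/(2 + 12) - 2*(-4)²)/((-1373/44955)) = (-62*17/14 - 2*16)/((-1373*1/44955)) = (-31*17/7 - 32)/(-1373/44955) = (-62*17/14 - 32)*(-44955/1373) = (-527/7 - 32)*(-44955/1373) = -751/7*(-44955/1373) = 33761205/9611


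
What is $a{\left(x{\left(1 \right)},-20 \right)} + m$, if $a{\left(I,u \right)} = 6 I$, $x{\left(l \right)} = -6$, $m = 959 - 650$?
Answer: $273$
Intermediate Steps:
$m = 309$
$a{\left(x{\left(1 \right)},-20 \right)} + m = 6 \left(-6\right) + 309 = -36 + 309 = 273$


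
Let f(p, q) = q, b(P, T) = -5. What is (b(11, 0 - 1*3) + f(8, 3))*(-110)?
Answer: 220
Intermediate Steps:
(b(11, 0 - 1*3) + f(8, 3))*(-110) = (-5 + 3)*(-110) = -2*(-110) = 220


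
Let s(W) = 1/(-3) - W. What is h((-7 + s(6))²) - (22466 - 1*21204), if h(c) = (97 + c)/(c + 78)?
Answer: -2902651/2302 ≈ -1260.9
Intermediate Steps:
s(W) = -⅓ - W
h(c) = (97 + c)/(78 + c)
h((-7 + s(6))²) - (22466 - 1*21204) = (97 + (-7 + (-⅓ - 1*6))²)/(78 + (-7 + (-⅓ - 1*6))²) - (22466 - 1*21204) = (97 + (-7 + (-⅓ - 6))²)/(78 + (-7 + (-⅓ - 6))²) - (22466 - 21204) = (97 + (-7 - 19/3)²)/(78 + (-7 - 19/3)²) - 1*1262 = (97 + (-40/3)²)/(78 + (-40/3)²) - 1262 = (97 + 1600/9)/(78 + 1600/9) - 1262 = (2473/9)/(2302/9) - 1262 = (9/2302)*(2473/9) - 1262 = 2473/2302 - 1262 = -2902651/2302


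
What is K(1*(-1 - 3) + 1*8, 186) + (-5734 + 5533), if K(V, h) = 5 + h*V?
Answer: 548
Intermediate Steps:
K(V, h) = 5 + V*h
K(1*(-1 - 3) + 1*8, 186) + (-5734 + 5533) = (5 + (1*(-1 - 3) + 1*8)*186) + (-5734 + 5533) = (5 + (1*(-4) + 8)*186) - 201 = (5 + (-4 + 8)*186) - 201 = (5 + 4*186) - 201 = (5 + 744) - 201 = 749 - 201 = 548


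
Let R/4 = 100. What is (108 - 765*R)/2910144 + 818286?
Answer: 198444148941/242512 ≈ 8.1829e+5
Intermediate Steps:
R = 400 (R = 4*100 = 400)
(108 - 765*R)/2910144 + 818286 = (108 - 765*400)/2910144 + 818286 = (108 - 306000)*(1/2910144) + 818286 = -305892*1/2910144 + 818286 = -25491/242512 + 818286 = 198444148941/242512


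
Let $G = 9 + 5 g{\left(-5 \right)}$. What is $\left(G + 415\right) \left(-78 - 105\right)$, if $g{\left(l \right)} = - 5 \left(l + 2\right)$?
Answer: $-91317$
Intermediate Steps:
$g{\left(l \right)} = -10 - 5 l$ ($g{\left(l \right)} = - 5 \left(2 + l\right) = -10 - 5 l$)
$G = 84$ ($G = 9 + 5 \left(-10 - -25\right) = 9 + 5 \left(-10 + 25\right) = 9 + 5 \cdot 15 = 9 + 75 = 84$)
$\left(G + 415\right) \left(-78 - 105\right) = \left(84 + 415\right) \left(-78 - 105\right) = 499 \left(-183\right) = -91317$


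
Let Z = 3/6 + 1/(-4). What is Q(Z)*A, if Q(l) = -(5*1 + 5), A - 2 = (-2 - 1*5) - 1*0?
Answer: 50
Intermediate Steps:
A = -5 (A = 2 + ((-2 - 1*5) - 1*0) = 2 + ((-2 - 5) + 0) = 2 + (-7 + 0) = 2 - 7 = -5)
Z = 1/4 (Z = 3*(1/6) + 1*(-1/4) = 1/2 - 1/4 = 1/4 ≈ 0.25000)
Q(l) = -10 (Q(l) = -(5 + 5) = -1*10 = -10)
Q(Z)*A = -10*(-5) = 50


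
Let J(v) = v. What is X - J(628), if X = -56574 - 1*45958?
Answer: -103160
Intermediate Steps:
X = -102532 (X = -56574 - 45958 = -102532)
X - J(628) = -102532 - 1*628 = -102532 - 628 = -103160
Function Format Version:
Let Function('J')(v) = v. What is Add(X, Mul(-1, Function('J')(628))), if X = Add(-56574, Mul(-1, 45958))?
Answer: -103160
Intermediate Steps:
X = -102532 (X = Add(-56574, -45958) = -102532)
Add(X, Mul(-1, Function('J')(628))) = Add(-102532, Mul(-1, 628)) = Add(-102532, -628) = -103160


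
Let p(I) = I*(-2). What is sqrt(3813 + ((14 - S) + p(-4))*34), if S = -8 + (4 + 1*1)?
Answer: sqrt(4663) ≈ 68.286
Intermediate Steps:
p(I) = -2*I
S = -3 (S = -8 + (4 + 1) = -8 + 5 = -3)
sqrt(3813 + ((14 - S) + p(-4))*34) = sqrt(3813 + ((14 - 1*(-3)) - 2*(-4))*34) = sqrt(3813 + ((14 + 3) + 8)*34) = sqrt(3813 + (17 + 8)*34) = sqrt(3813 + 25*34) = sqrt(3813 + 850) = sqrt(4663)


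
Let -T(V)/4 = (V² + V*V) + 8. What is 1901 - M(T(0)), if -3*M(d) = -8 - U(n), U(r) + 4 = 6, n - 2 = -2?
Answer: 5693/3 ≈ 1897.7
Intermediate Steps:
n = 0 (n = 2 - 2 = 0)
U(r) = 2 (U(r) = -4 + 6 = 2)
T(V) = -32 - 8*V² (T(V) = -4*((V² + V*V) + 8) = -4*((V² + V²) + 8) = -4*(2*V² + 8) = -4*(8 + 2*V²) = -32 - 8*V²)
M(d) = 10/3 (M(d) = -(-8 - 1*2)/3 = -(-8 - 2)/3 = -⅓*(-10) = 10/3)
1901 - M(T(0)) = 1901 - 1*10/3 = 1901 - 10/3 = 5693/3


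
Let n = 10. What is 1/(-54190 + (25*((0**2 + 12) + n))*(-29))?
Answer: -1/70140 ≈ -1.4257e-5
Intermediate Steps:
1/(-54190 + (25*((0**2 + 12) + n))*(-29)) = 1/(-54190 + (25*((0**2 + 12) + 10))*(-29)) = 1/(-54190 + (25*((0 + 12) + 10))*(-29)) = 1/(-54190 + (25*(12 + 10))*(-29)) = 1/(-54190 + (25*22)*(-29)) = 1/(-54190 + 550*(-29)) = 1/(-54190 - 15950) = 1/(-70140) = -1/70140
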